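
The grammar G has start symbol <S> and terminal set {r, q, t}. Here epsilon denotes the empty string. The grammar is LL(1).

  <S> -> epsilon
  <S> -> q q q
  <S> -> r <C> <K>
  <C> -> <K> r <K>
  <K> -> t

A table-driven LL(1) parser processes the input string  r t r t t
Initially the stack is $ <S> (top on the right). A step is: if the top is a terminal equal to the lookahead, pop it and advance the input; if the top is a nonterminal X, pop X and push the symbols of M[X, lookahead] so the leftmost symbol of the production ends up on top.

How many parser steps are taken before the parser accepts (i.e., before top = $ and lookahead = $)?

10

step 1: stack=$ <S>  input=r t r t t $  — expand <S> -> r <C> <K>
step 2: stack=$ <K> <C> r  input=r t r t t $  — match r
step 3: stack=$ <K> <C>  input=t r t t $  — expand <C> -> <K> r <K>
step 4: stack=$ <K> <K> r <K>  input=t r t t $  — expand <K> -> t
step 5: stack=$ <K> <K> r t  input=t r t t $  — match t
step 6: stack=$ <K> <K> r  input=r t t $  — match r
step 7: stack=$ <K> <K>  input=t t $  — expand <K> -> t
step 8: stack=$ <K> t  input=t t $  — match t
step 9: stack=$ <K>  input=t $  — expand <K> -> t
step 10: stack=$ t  input=t $  — match t
Accept reached after 10 steps.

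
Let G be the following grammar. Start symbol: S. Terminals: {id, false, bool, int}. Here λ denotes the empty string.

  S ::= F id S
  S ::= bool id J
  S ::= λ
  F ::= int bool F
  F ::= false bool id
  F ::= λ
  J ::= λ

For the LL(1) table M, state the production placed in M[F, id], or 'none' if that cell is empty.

FIRST(F): from F::=int bool F we get {int}; from F::=false bool id we get {false}; from F::=λ we get {λ}. So FIRST(F) = {λ, false, int}.
FIRST(J): from J::=λ we get {λ}. So FIRST(J) = {λ}.
FIRST(S): from S::=F id S we get {false, id, int}; from S::=bool id J we get {bool}; from S::=λ we get {λ}. So FIRST(S) = {λ, bool, false, id, int}.
FOLLOW(S) includes $ since S is the start symbol.
FOLLOW(F): in S::=F id S, F is followed by id S with FIRST {id}; in F::=int bool F, the suffix after F is empty (adds nothing new). Thus FOLLOW(F) = {id}.
For F ::= int bool F: FIRST(int bool F) = {int}, so it goes in M[F, t] for t ∈ {int}.
For F ::= false bool id: FIRST(false bool id) = {false}, so it goes in M[F, t] for t ∈ {false}.
For F ::= λ: FIRST(λ) = {λ}, so it goes in M[F, t] for t ∈ {}; since λ ∈ FIRST, also for every t ∈ FOLLOW(F) = {id}.

F ::= λ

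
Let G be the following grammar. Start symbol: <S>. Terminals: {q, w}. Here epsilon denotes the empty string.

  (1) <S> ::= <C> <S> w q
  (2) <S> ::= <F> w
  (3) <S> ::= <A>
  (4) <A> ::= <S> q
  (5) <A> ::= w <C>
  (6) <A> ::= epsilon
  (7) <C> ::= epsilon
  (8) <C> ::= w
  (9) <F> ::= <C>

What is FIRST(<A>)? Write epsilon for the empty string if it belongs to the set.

FIRST(<C>): from <C>::=epsilon we get {epsilon}; from <C>::=w we get {w}. So FIRST(<C>) = {epsilon, w}.
FIRST(<F>): from <F>::=<C> we get {epsilon, w}. So FIRST(<F>) = {epsilon, w}.
FIRST(<S>): from <S>::=<C> <S> w q we get {q, w}; from <S>::=<F> w we get {w}; from <S>::=<A> we get {epsilon, q, w}. So FIRST(<S>) = {epsilon, q, w}.
FIRST(<A>): from <A>::=<S> q we get {q, w}; from <A>::=w <C> we get {w}; from <A>::=epsilon we get {epsilon}. So FIRST(<A>) = {epsilon, q, w}.

{epsilon, q, w}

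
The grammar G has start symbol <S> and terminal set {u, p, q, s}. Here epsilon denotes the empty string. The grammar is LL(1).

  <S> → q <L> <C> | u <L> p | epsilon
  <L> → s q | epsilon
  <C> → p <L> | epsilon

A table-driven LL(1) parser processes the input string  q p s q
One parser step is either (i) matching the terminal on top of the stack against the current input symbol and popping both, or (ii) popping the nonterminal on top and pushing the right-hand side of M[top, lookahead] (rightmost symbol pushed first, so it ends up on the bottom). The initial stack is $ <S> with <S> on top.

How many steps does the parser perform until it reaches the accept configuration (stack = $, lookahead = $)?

step 1: stack=$ <S>  input=q p s q $  — expand <S> → q <L> <C>
step 2: stack=$ <C> <L> q  input=q p s q $  — match q
step 3: stack=$ <C> <L>  input=p s q $  — expand <L> → epsilon
step 4: stack=$ <C>  input=p s q $  — expand <C> → p <L>
step 5: stack=$ <L> p  input=p s q $  — match p
step 6: stack=$ <L>  input=s q $  — expand <L> → s q
step 7: stack=$ q s  input=s q $  — match s
step 8: stack=$ q  input=q $  — match q
Accept reached after 8 steps.

8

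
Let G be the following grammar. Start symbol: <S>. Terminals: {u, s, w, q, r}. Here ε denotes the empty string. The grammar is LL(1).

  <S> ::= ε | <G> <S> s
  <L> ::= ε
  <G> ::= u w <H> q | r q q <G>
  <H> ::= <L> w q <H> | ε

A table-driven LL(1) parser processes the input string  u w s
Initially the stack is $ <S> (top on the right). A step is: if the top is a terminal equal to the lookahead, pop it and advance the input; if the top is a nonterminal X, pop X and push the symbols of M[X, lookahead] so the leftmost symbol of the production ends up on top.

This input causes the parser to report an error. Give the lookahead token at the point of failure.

step 1: stack=$ <S>  input=u w s $  — expand <S> ::= <G> <S> s
step 2: stack=$ s <S> <G>  input=u w s $  — expand <G> ::= u w <H> q
step 3: stack=$ s <S> q <H> w u  input=u w s $  — match u
step 4: stack=$ s <S> q <H> w  input=w s $  — match w
step 5: stack=$ s <S> q <H>  input=s $  — error: M[<H>, s] is empty

s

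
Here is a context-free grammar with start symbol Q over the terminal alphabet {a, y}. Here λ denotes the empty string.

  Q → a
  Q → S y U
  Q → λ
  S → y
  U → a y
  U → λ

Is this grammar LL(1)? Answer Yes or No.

Yes

FIRST(Q) = {λ, a, y}
FIRST(S) = {y}
FIRST(U) = {λ, a}
FOLLOW(Q) = {$}
FOLLOW(S) = {y}
FOLLOW(U) = {$}
Each cell of M receives at most one production.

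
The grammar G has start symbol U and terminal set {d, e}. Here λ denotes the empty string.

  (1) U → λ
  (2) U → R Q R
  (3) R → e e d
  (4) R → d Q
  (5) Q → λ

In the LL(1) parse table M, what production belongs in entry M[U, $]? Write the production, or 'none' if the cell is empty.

FIRST(R): from R→e e d we get {e}; from R→d Q we get {d}. So FIRST(R) = {d, e}.
FIRST(Q): from Q→λ we get {λ}. So FIRST(Q) = {λ}.
FIRST(U): from U→λ we get {λ}; from U→R Q R we get {d, e}. So FIRST(U) = {λ, d, e}.
FOLLOW(U) includes $ since U is the start symbol.
FOLLOW(U): U appears on no right-hand side. Thus FOLLOW(U) = {$}.
For U → λ: FIRST(λ) = {λ}, so it goes in M[U, t] for t ∈ {}; since λ ∈ FIRST, also for every t ∈ FOLLOW(U) = {$}.
For U → R Q R: FIRST(R Q R) = {d, e}, so it goes in M[U, t] for t ∈ {d, e}.

U → λ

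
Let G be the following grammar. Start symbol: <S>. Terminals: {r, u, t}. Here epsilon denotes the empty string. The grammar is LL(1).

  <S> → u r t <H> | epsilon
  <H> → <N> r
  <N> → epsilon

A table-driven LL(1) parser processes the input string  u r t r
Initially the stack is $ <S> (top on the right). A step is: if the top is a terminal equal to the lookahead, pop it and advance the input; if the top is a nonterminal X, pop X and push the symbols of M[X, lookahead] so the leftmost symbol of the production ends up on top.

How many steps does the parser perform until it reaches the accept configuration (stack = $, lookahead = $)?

     Stack        Input      Action
  1  $ <S>        u r t r $  expand <S> → u r t <H>
  2  $ <H> t r u  u r t r $  match u
  3  $ <H> t r    r t r $    match r
  4  $ <H> t      t r $      match t
  5  $ <H>        r $        expand <H> → <N> r
  6  $ r <N>      r $        expand <N> → epsilon
  7  $ r          r $        match r
Accept reached after 7 steps.

7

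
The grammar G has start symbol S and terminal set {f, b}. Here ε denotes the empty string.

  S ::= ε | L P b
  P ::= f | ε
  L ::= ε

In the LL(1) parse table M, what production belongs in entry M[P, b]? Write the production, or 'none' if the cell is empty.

FIRST(P) = {ε, f}
FIRST(L) = {ε}
FIRST(S) = {ε, b, f}  (via L P b)
FOLLOW(S) includes $ since S is the start symbol.
FOLLOW(P): in S::=L P b, P is followed by b with FIRST {b}. Thus FOLLOW(P) = {b}.
For P ::= f: FIRST(f) = {f}, so it goes in M[P, t] for t ∈ {f}.
For P ::= ε: FIRST(ε) = {ε}, so it goes in M[P, t] for t ∈ {}; since ε ∈ FIRST, also for every t ∈ FOLLOW(P) = {b}.

P ::= ε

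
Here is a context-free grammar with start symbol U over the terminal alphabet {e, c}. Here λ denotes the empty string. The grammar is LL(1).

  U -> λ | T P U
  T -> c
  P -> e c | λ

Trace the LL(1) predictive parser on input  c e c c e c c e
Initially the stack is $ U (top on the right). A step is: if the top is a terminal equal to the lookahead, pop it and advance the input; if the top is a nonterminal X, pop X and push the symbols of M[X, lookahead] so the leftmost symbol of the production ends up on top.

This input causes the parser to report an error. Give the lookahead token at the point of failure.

$

step 1: stack=$ U  input=c e c c e c c e $  — expand U -> T P U
step 2: stack=$ U P T  input=c e c c e c c e $  — expand T -> c
step 3: stack=$ U P c  input=c e c c e c c e $  — match c
step 4: stack=$ U P  input=e c c e c c e $  — expand P -> e c
step 5: stack=$ U c e  input=e c c e c c e $  — match e
step 6: stack=$ U c  input=c c e c c e $  — match c
step 7: stack=$ U  input=c e c c e $  — expand U -> T P U
step 8: stack=$ U P T  input=c e c c e $  — expand T -> c
step 9: stack=$ U P c  input=c e c c e $  — match c
step 10: stack=$ U P  input=e c c e $  — expand P -> e c
step 11: stack=$ U c e  input=e c c e $  — match e
step 12: stack=$ U c  input=c c e $  — match c
step 13: stack=$ U  input=c e $  — expand U -> T P U
step 14: stack=$ U P T  input=c e $  — expand T -> c
step 15: stack=$ U P c  input=c e $  — match c
step 16: stack=$ U P  input=e $  — expand P -> e c
step 17: stack=$ U c e  input=e $  — match e
step 18: stack=$ U c  input=$  — error: top is terminal c but lookahead is $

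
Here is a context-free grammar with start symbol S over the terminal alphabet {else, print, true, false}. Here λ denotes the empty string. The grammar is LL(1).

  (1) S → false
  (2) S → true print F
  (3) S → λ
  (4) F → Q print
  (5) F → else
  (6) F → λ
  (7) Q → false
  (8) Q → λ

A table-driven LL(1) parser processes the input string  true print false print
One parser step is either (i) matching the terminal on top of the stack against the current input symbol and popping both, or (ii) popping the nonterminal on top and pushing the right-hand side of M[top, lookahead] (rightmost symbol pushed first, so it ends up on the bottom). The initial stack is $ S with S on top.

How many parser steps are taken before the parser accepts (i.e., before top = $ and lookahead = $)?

step 1: stack=$ S  input=true print false print $  — expand S → true print F
step 2: stack=$ F print true  input=true print false print $  — match true
step 3: stack=$ F print  input=print false print $  — match print
step 4: stack=$ F  input=false print $  — expand F → Q print
step 5: stack=$ print Q  input=false print $  — expand Q → false
step 6: stack=$ print false  input=false print $  — match false
step 7: stack=$ print  input=print $  — match print
Accept reached after 7 steps.

7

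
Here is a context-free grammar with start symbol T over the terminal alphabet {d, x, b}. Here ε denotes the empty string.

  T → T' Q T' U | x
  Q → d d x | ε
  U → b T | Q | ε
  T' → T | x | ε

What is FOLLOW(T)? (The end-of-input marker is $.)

{$, b, d, x}

FIRST(Q): from Q→d d x we get {d}; from Q→ε we get {ε}. So FIRST(Q) = {ε, d}.
FIRST(U): from U→b T we get {b}; from U→Q we get {ε, d}; from U→ε we get {ε}. So FIRST(U) = {ε, b, d}.
FIRST(T): from T→T' Q T' U we get {ε, b, d, x}; from T→x we get {x}. So FIRST(T) = {ε, b, d, x}.
FIRST(T'): from T'→T we get {ε, b, d, x}; from T'→x we get {x}; from T'→ε we get {ε}. So FIRST(T') = {ε, b, d, x}.
FOLLOW(T) includes $ since T is the start symbol.
FOLLOW(T): in U→b T, the suffix after T is empty, so FOLLOW(T) ⊇ FOLLOW(U) = {$, b, d, x}; in T'→T, the suffix after T is empty, so FOLLOW(T) ⊇ FOLLOW(T') = {$, b, d, x}. Thus FOLLOW(T) = {$, b, d, x}.
FOLLOW(U): in T→T' Q T' U, the suffix after U is empty, so FOLLOW(U) ⊇ FOLLOW(T) = {$, b, d, x}. Thus FOLLOW(U) = {$, b, d, x}.
FOLLOW(Q): in T→T' Q T' U, Q is followed by T' U with FIRST {ε, b, d, x}; in T→T' Q T' U, the suffix after Q is nullable, so FOLLOW(Q) ⊇ FOLLOW(T) = {$, b, d, x}; in U→Q, the suffix after Q is empty, so FOLLOW(Q) ⊇ FOLLOW(U) = {$, b, d, x}. Thus FOLLOW(Q) = {$, b, d, x}.
FOLLOW(T'): in T→T' Q T' U (occurrence 1), T' is followed by Q T' U with FIRST {ε, b, d, x}; in T→T' Q T' U (occurrence 1), the suffix after T' is nullable, so FOLLOW(T') ⊇ FOLLOW(T) = {$, b, d, x}; in T→T' Q T' U (occurrence 2), T' is followed by U with FIRST {ε, b, d}; in T→T' Q T' U (occurrence 2), the suffix after T' is nullable, so FOLLOW(T') ⊇ FOLLOW(T) = {$, b, d, x}. Thus FOLLOW(T') = {$, b, d, x}.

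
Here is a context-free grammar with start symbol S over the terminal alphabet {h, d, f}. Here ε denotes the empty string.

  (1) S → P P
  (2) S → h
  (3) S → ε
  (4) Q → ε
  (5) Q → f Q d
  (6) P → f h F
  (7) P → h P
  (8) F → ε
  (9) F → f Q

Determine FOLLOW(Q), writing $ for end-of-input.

{$, d, f, h}

FIRST(Q): from Q→ε we get {ε}; from Q→f Q d we get {f}. So FIRST(Q) = {ε, f}.
FIRST(P): from P→f h F we get {f}; from P→h P we get {h}. So FIRST(P) = {f, h}.
FIRST(F): from F→ε we get {ε}; from F→f Q we get {f}. So FIRST(F) = {ε, f}.
FIRST(S): from S→P P we get {f, h}; from S→h we get {h}; from S→ε we get {ε}. So FIRST(S) = {ε, f, h}.
FOLLOW(S) includes $ since S is the start symbol.
FOLLOW(S): S appears on no right-hand side. Thus FOLLOW(S) = {$}.
FOLLOW(P): in S→P P (occurrence 1), P is followed by P with FIRST {f, h}; in S→P P (occurrence 2), the suffix after P is empty, so FOLLOW(P) ⊇ FOLLOW(S) = {$}; in P→h P, the suffix after P is empty (adds nothing new). Thus FOLLOW(P) = {$, f, h}.
FOLLOW(F): in P→f h F, the suffix after F is empty, so FOLLOW(F) ⊇ FOLLOW(P) = {$, f, h}. Thus FOLLOW(F) = {$, f, h}.
FOLLOW(Q): in Q→f Q d, Q is followed by d with FIRST {d}; in F→f Q, the suffix after Q is empty, so FOLLOW(Q) ⊇ FOLLOW(F) = {$, f, h}. Thus FOLLOW(Q) = {$, d, f, h}.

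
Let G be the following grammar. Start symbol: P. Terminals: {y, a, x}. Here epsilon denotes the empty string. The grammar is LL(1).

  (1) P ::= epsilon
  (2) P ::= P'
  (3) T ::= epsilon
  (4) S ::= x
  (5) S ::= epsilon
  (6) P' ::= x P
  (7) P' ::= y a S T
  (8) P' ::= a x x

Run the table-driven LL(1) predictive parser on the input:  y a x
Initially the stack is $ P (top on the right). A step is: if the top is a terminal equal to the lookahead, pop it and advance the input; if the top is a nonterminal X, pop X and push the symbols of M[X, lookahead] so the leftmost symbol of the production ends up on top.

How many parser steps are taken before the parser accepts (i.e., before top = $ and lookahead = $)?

     Stack      Input    Action
  1  $ P        y a x $  expand P ::= P'
  2  $ P'       y a x $  expand P' ::= y a S T
  3  $ T S a y  y a x $  match y
  4  $ T S a    a x $    match a
  5  $ T S      x $      expand S ::= x
  6  $ T x      x $      match x
  7  $ T        $        expand T ::= epsilon
Accept reached after 7 steps.

7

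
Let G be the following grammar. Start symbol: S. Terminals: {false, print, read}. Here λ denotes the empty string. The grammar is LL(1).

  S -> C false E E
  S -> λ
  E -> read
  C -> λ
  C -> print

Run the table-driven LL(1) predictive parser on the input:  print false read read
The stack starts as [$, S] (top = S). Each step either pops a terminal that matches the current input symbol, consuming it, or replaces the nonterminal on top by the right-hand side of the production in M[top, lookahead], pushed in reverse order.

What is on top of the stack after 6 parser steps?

E

step 1: stack=$ S  input=print false read read $  — expand S -> C false E E
step 2: stack=$ E E false C  input=print false read read $  — expand C -> print
step 3: stack=$ E E false print  input=print false read read $  — match print
step 4: stack=$ E E false  input=false read read $  — match false
step 5: stack=$ E E  input=read read $  — expand E -> read
step 6: stack=$ E read  input=read read $  — match read
Stack after step 6: $ E (top = E).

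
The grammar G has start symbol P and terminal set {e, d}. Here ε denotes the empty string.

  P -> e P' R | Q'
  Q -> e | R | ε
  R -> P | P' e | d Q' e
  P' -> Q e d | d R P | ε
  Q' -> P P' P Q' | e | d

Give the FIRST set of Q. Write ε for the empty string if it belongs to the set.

FIRST(P) = {d, e}  (via Q')
FIRST(Q') = {d, e}  (via P P' P Q')
FIRST(Q) = {ε, d, e}  (via R)
FIRST(P') = {ε, d, e}  (via Q e d)
FIRST(R) = {d, e}  (via P, P' e)

{ε, d, e}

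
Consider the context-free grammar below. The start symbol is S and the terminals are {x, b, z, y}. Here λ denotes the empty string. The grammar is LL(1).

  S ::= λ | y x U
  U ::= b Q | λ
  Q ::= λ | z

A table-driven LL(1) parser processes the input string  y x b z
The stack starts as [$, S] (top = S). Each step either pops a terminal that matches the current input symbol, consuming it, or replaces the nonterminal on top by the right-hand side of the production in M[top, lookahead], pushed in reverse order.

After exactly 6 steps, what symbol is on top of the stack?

z

     Stack    Input      Action
  1  $ S      y x b z $  expand S ::= y x U
  2  $ U x y  y x b z $  match y
  3  $ U x    x b z $    match x
  4  $ U      b z $      expand U ::= b Q
  5  $ Q b    b z $      match b
  6  $ Q      z $        expand Q ::= z
Stack after step 6: $ z (top = z).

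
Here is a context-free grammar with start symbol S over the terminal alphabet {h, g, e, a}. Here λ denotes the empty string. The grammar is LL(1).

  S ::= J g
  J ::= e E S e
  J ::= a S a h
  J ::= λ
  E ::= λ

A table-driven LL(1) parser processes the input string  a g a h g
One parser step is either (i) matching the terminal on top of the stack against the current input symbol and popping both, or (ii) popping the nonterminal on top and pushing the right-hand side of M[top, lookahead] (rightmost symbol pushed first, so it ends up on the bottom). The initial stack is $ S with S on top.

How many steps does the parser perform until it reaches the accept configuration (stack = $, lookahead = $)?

     Stack        Input        Action
  1  $ S          a g a h g $  expand S ::= J g
  2  $ g J        a g a h g $  expand J ::= a S a h
  3  $ g h a S a  a g a h g $  match a
  4  $ g h a S    g a h g $    expand S ::= J g
  5  $ g h a g J  g a h g $    expand J ::= λ
  6  $ g h a g    g a h g $    match g
  7  $ g h a      a h g $      match a
  8  $ g h        h g $        match h
  9  $ g          g $          match g
Accept reached after 9 steps.

9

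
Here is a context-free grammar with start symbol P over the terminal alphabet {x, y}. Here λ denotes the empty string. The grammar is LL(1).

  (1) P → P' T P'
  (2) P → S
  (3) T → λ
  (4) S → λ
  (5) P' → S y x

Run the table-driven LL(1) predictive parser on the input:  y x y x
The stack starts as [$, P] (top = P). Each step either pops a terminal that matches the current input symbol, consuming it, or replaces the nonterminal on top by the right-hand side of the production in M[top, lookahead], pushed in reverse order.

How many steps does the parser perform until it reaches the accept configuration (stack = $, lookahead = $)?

10

step 1: stack=$ P  input=y x y x $  — expand P → P' T P'
step 2: stack=$ P' T P'  input=y x y x $  — expand P' → S y x
step 3: stack=$ P' T x y S  input=y x y x $  — expand S → λ
step 4: stack=$ P' T x y  input=y x y x $  — match y
step 5: stack=$ P' T x  input=x y x $  — match x
step 6: stack=$ P' T  input=y x $  — expand T → λ
step 7: stack=$ P'  input=y x $  — expand P' → S y x
step 8: stack=$ x y S  input=y x $  — expand S → λ
step 9: stack=$ x y  input=y x $  — match y
step 10: stack=$ x  input=x $  — match x
Accept reached after 10 steps.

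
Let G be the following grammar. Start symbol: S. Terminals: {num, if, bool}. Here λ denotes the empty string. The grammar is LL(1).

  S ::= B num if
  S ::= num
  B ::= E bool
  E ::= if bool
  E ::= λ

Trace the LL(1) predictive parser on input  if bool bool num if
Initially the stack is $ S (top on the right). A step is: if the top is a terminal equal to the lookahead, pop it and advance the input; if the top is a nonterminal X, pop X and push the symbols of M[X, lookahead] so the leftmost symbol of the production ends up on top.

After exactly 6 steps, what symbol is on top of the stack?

num

     Stack                  Input                  Action
  1  $ S                    if bool bool num if $  expand S ::= B num if
  2  $ if num B             if bool bool num if $  expand B ::= E bool
  3  $ if num bool E        if bool bool num if $  expand E ::= if bool
  4  $ if num bool bool if  if bool bool num if $  match if
  5  $ if num bool bool     bool bool num if $     match bool
  6  $ if num bool          bool num if $          match bool
Stack after step 6: $ if num (top = num).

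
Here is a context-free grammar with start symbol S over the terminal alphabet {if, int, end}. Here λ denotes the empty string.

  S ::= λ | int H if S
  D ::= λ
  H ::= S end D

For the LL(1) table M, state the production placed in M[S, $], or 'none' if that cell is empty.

S ::= λ

FIRST(S): from S::=λ we get {λ}; from S::=int H if S we get {int}. So FIRST(S) = {λ, int}.
FIRST(D): from D::=λ we get {λ}. So FIRST(D) = {λ}.
FIRST(H): from H::=S end D we get {end, int}. So FIRST(H) = {end, int}.
FOLLOW(S) includes $ since S is the start symbol.
FOLLOW(S): in S::=int H if S, the suffix after S is empty (adds nothing new); in H::=S end D, S is followed by end D with FIRST {end}. Thus FOLLOW(S) = {$, end}.
For S ::= λ: FIRST(λ) = {λ}, so it goes in M[S, t] for t ∈ {}; since λ ∈ FIRST, also for every t ∈ FOLLOW(S) = {$, end}.
For S ::= int H if S: FIRST(int H if S) = {int}, so it goes in M[S, t] for t ∈ {int}.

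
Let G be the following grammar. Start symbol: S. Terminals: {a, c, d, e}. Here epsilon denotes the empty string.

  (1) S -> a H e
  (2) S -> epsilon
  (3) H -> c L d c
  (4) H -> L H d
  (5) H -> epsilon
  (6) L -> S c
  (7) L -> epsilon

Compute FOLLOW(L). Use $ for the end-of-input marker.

{a, c, d}

FIRST(S) = {epsilon, a}
FIRST(L) = {epsilon, a, c}  (via S c)
FIRST(H) = {epsilon, a, c, d}  (via L H d)
FOLLOW(S) includes $ since S is the start symbol.
FOLLOW(S): in L->S c, S is followed by c with FIRST {c}. Thus FOLLOW(S) = {$, c}.
FOLLOW(H): in S->a H e, H is followed by e with FIRST {e}; in H->L H d, H is followed by d with FIRST {d}. Thus FOLLOW(H) = {d, e}.
FOLLOW(L): in H->c L d c, L is followed by d c with FIRST {d}; in H->L H d, L is followed by H d with FIRST {a, c, d}. Thus FOLLOW(L) = {a, c, d}.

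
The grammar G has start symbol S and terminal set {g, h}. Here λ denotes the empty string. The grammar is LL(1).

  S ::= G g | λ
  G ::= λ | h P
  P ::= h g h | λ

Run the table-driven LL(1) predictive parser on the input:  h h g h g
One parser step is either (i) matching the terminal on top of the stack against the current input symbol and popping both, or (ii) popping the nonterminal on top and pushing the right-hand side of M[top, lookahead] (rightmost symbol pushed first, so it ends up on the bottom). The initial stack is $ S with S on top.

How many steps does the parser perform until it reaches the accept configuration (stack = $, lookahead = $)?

step 1: stack=$ S  input=h h g h g $  — expand S ::= G g
step 2: stack=$ g G  input=h h g h g $  — expand G ::= h P
step 3: stack=$ g P h  input=h h g h g $  — match h
step 4: stack=$ g P  input=h g h g $  — expand P ::= h g h
step 5: stack=$ g h g h  input=h g h g $  — match h
step 6: stack=$ g h g  input=g h g $  — match g
step 7: stack=$ g h  input=h g $  — match h
step 8: stack=$ g  input=g $  — match g
Accept reached after 8 steps.

8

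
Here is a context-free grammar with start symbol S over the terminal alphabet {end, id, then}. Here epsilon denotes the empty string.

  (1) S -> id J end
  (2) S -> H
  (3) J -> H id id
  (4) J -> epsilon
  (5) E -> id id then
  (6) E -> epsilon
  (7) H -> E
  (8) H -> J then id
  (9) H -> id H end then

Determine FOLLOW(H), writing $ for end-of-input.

FIRST(E) = {epsilon, id}
FIRST(S) = {epsilon, id, then}  (via H)
FIRST(J) = {epsilon, id, then}  (via H id id)
FIRST(H) = {epsilon, id, then}  (via E, J then id)
FOLLOW(S) includes $ since S is the start symbol.
FOLLOW(S): S appears on no right-hand side. Thus FOLLOW(S) = {$}.
FOLLOW(J): in S->id J end, J is followed by end with FIRST {end}; in H->J then id, J is followed by then id with FIRST {then}. Thus FOLLOW(J) = {end, then}.
FOLLOW(H): in S->H, the suffix after H is empty, so FOLLOW(H) ⊇ FOLLOW(S) = {$}; in J->H id id, H is followed by id id with FIRST {id}; in H->id H end then, H is followed by end then with FIRST {end}. Thus FOLLOW(H) = {$, end, id}.
FOLLOW(E): in H->E, the suffix after E is empty, so FOLLOW(E) ⊇ FOLLOW(H) = {$, end, id}. Thus FOLLOW(E) = {$, end, id}.

{$, end, id}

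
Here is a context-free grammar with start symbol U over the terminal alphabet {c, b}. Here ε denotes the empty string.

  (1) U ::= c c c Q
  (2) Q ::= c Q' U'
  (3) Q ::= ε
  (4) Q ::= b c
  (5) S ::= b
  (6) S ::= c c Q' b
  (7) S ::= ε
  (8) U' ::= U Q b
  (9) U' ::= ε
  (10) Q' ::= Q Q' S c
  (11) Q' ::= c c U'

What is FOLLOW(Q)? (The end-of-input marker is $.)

{$, b, c}

FIRST(U) = {c}
FIRST(Q) = {ε, b, c}
FIRST(S) = {ε, b, c}
FIRST(U') = {ε, c}  (via U Q b)
FIRST(Q') = {b, c}  (via Q Q' S c)
FOLLOW(U) includes $ since U is the start symbol.
FOLLOW(U): in U'::=U Q b, U is followed by Q b with FIRST {b, c}. Thus FOLLOW(U) = {$, b, c}.
FOLLOW(Q): in U::=c c c Q, the suffix after Q is empty, so FOLLOW(Q) ⊇ FOLLOW(U) = {$, b, c}; in U'::=U Q b, Q is followed by b with FIRST {b}; in Q'::=Q Q' S c, Q is followed by Q' S c with FIRST {b, c}. Thus FOLLOW(Q) = {$, b, c}.
FOLLOW(S): in Q'::=Q Q' S c, S is followed by c with FIRST {c}. Thus FOLLOW(S) = {c}.
FOLLOW(Q'): in Q::=c Q' U', Q' is followed by U' with FIRST {ε, c}; in Q::=c Q' U', the suffix after Q' is nullable, so FOLLOW(Q') ⊇ FOLLOW(Q) = {$, b, c}; in S::=c c Q' b, Q' is followed by b with FIRST {b}; in Q'::=Q Q' S c, Q' is followed by S c with FIRST {b, c}. Thus FOLLOW(Q') = {$, b, c}.
FOLLOW(U'): in Q::=c Q' U', the suffix after U' is empty, so FOLLOW(U') ⊇ FOLLOW(Q) = {$, b, c}; in Q'::=c c U', the suffix after U' is empty, so FOLLOW(U') ⊇ FOLLOW(Q') = {$, b, c}. Thus FOLLOW(U') = {$, b, c}.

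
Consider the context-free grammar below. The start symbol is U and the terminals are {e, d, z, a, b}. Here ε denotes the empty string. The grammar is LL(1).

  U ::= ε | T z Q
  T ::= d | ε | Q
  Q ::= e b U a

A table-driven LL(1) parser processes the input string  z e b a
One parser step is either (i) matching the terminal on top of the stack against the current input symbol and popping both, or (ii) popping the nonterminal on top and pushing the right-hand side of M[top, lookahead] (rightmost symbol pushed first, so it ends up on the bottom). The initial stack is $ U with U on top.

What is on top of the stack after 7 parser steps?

a

step 1: stack=$ U  input=z e b a $  — expand U ::= T z Q
step 2: stack=$ Q z T  input=z e b a $  — expand T ::= ε
step 3: stack=$ Q z  input=z e b a $  — match z
step 4: stack=$ Q  input=e b a $  — expand Q ::= e b U a
step 5: stack=$ a U b e  input=e b a $  — match e
step 6: stack=$ a U b  input=b a $  — match b
step 7: stack=$ a U  input=a $  — expand U ::= ε
Stack after step 7: $ a (top = a).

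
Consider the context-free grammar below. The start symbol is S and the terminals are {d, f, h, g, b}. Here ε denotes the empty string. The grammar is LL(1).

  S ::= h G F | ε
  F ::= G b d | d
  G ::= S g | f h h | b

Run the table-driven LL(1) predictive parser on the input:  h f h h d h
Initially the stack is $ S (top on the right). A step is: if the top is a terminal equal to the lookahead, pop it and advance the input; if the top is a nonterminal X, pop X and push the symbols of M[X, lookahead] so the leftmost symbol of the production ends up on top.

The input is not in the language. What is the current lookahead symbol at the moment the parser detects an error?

     Stack      Input          Action
  1  $ S        h f h h d h $  expand S ::= h G F
  2  $ F G h    h f h h d h $  match h
  3  $ F G      f h h d h $    expand G ::= f h h
  4  $ F h h f  f h h d h $    match f
  5  $ F h h    h h d h $      match h
  6  $ F h      h d h $        match h
  7  $ F        d h $          expand F ::= d
  8  $ d        d h $          match d
  9  $          h $            error: stack empty but input remains

h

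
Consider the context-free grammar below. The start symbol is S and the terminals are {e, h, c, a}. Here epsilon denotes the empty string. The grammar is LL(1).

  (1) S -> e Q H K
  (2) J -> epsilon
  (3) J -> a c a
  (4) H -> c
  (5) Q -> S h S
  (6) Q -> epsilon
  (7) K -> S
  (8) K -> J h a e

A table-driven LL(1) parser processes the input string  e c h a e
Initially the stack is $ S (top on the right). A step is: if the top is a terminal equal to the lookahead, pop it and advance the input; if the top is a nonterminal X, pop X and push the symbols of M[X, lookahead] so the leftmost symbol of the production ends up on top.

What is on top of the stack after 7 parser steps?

step 1: stack=$ S  input=e c h a e $  — expand S -> e Q H K
step 2: stack=$ K H Q e  input=e c h a e $  — match e
step 3: stack=$ K H Q  input=c h a e $  — expand Q -> epsilon
step 4: stack=$ K H  input=c h a e $  — expand H -> c
step 5: stack=$ K c  input=c h a e $  — match c
step 6: stack=$ K  input=h a e $  — expand K -> J h a e
step 7: stack=$ e a h J  input=h a e $  — expand J -> epsilon
Stack after step 7: $ e a h (top = h).

h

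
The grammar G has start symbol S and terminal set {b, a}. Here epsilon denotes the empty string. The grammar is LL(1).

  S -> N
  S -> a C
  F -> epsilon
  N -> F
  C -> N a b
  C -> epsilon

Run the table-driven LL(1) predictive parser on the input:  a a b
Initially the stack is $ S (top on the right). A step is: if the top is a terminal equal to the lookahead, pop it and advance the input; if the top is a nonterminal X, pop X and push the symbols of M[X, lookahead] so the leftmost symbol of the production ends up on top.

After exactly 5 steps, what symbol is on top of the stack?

     Stack    Input    Action
  1  $ S      a a b $  expand S -> a C
  2  $ C a    a a b $  match a
  3  $ C      a b $    expand C -> N a b
  4  $ b a N  a b $    expand N -> F
  5  $ b a F  a b $    expand F -> epsilon
Stack after step 5: $ b a (top = a).

a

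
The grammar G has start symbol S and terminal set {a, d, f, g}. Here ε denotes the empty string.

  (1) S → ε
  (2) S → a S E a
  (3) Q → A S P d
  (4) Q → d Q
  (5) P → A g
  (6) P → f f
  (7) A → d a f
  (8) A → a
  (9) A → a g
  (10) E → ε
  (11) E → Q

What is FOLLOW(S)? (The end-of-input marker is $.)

FIRST(S): from S→ε we get {ε}; from S→a S E a we get {a}. So FIRST(S) = {ε, a}.
FIRST(A): from A→d a f we get {d}; from A→a we get {a}; from A→a g we get {a}. So FIRST(A) = {a, d}.
FIRST(Q): from Q→A S P d we get {a, d}; from Q→d Q we get {d}. So FIRST(Q) = {a, d}.
FIRST(P): from P→A g we get {a, d}; from P→f f we get {f}. So FIRST(P) = {a, d, f}.
FIRST(E): from E→ε we get {ε}; from E→Q we get {a, d}. So FIRST(E) = {ε, a, d}.
FOLLOW(S) includes $ since S is the start symbol.
FOLLOW(S): in S→a S E a, S is followed by E a with FIRST {a, d}; in Q→A S P d, S is followed by P d with FIRST {a, d, f}. Thus FOLLOW(S) = {$, a, d, f}.
FOLLOW(P): in Q→A S P d, P is followed by d with FIRST {d}. Thus FOLLOW(P) = {d}.
FOLLOW(A): in Q→A S P d, A is followed by S P d with FIRST {a, d, f}; in P→A g, A is followed by g with FIRST {g}. Thus FOLLOW(A) = {a, d, f, g}.
FOLLOW(E): in S→a S E a, E is followed by a with FIRST {a}. Thus FOLLOW(E) = {a}.
FOLLOW(Q): in Q→d Q, the suffix after Q is empty (adds nothing new); in E→Q, the suffix after Q is empty, so FOLLOW(Q) ⊇ FOLLOW(E) = {a}. Thus FOLLOW(Q) = {a}.

{$, a, d, f}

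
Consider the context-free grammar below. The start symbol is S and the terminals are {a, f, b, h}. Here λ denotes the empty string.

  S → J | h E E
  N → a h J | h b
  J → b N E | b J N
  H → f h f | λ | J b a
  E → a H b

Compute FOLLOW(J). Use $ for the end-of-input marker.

FIRST(N) = {a, h}
FIRST(J) = {b}
FIRST(E) = {a}
FIRST(S) = {b, h}  (via J)
FIRST(H) = {λ, b, f}  (via J b a)
FOLLOW(S) includes $ since S is the start symbol.
FOLLOW(S): S appears on no right-hand side. Thus FOLLOW(S) = {$}.
FOLLOW(H): in E→a H b, H is followed by b with FIRST {b}. Thus FOLLOW(H) = {b}.
FOLLOW(N): in J→b N E, N is followed by E with FIRST {a}; in J→b J N, the suffix after N is empty, so FOLLOW(N) ⊇ FOLLOW(J) = {$, a, b, h}. Thus FOLLOW(N) = {$, a, b, h}.
FOLLOW(J): in S→J, the suffix after J is empty, so FOLLOW(J) ⊇ FOLLOW(S) = {$}; in N→a h J, the suffix after J is empty, so FOLLOW(J) ⊇ FOLLOW(N) = {$, a, b, h}; in J→b J N, J is followed by N with FIRST {a, h}; in H→J b a, J is followed by b a with FIRST {b}. Thus FOLLOW(J) = {$, a, b, h}.
FOLLOW(E): in S→h E E (occurrence 1), E is followed by E with FIRST {a}; in S→h E E (occurrence 2), the suffix after E is empty, so FOLLOW(E) ⊇ FOLLOW(S) = {$}; in J→b N E, the suffix after E is empty, so FOLLOW(E) ⊇ FOLLOW(J) = {$, a, b, h}. Thus FOLLOW(E) = {$, a, b, h}.

{$, a, b, h}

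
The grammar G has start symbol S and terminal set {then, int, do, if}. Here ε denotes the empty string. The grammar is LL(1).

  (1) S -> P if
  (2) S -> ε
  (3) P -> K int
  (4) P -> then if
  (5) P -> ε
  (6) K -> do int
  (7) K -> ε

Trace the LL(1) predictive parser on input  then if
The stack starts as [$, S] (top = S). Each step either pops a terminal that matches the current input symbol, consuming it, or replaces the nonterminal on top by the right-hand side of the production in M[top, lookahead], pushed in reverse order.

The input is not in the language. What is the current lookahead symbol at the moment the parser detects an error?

step 1: stack=$ S  input=then if $  — expand S -> P if
step 2: stack=$ if P  input=then if $  — expand P -> then if
step 3: stack=$ if if then  input=then if $  — match then
step 4: stack=$ if if  input=if $  — match if
step 5: stack=$ if  input=$  — error: top is terminal if but lookahead is $

$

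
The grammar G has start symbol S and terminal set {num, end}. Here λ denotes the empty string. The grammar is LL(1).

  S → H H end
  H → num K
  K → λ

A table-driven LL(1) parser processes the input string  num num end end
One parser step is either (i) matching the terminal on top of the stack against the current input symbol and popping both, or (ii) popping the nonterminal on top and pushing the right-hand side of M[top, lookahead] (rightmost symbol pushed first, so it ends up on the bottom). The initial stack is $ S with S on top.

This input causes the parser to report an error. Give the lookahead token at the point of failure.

end

     Stack          Input              Action
  1  $ S            num num end end $  expand S → H H end
  2  $ end H H      num num end end $  expand H → num K
  3  $ end H K num  num num end end $  match num
  4  $ end H K      num end end $      expand K → λ
  5  $ end H        num end end $      expand H → num K
  6  $ end K num    num end end $      match num
  7  $ end K        end end $          expand K → λ
  8  $ end          end end $          match end
  9  $              end $              error: stack empty but input remains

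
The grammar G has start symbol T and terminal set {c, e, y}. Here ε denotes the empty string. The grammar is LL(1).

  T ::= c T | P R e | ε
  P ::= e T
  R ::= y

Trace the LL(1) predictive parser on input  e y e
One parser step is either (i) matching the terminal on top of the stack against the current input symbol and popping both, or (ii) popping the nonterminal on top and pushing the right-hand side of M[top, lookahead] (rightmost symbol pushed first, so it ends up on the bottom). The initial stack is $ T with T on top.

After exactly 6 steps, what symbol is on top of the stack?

e

step 1: stack=$ T  input=e y e $  — expand T ::= P R e
step 2: stack=$ e R P  input=e y e $  — expand P ::= e T
step 3: stack=$ e R T e  input=e y e $  — match e
step 4: stack=$ e R T  input=y e $  — expand T ::= ε
step 5: stack=$ e R  input=y e $  — expand R ::= y
step 6: stack=$ e y  input=y e $  — match y
Stack after step 6: $ e (top = e).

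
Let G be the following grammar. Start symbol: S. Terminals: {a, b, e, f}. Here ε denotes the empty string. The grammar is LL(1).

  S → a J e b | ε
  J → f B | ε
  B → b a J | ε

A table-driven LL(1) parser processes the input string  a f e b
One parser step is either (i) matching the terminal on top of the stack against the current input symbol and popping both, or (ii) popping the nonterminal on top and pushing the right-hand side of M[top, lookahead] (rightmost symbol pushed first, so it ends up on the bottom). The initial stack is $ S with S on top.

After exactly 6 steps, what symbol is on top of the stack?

     Stack      Input      Action
  1  $ S        a f e b $  expand S → a J e b
  2  $ b e J a  a f e b $  match a
  3  $ b e J    f e b $    expand J → f B
  4  $ b e B f  f e b $    match f
  5  $ b e B    e b $      expand B → ε
  6  $ b e      e b $      match e
Stack after step 6: $ b (top = b).

b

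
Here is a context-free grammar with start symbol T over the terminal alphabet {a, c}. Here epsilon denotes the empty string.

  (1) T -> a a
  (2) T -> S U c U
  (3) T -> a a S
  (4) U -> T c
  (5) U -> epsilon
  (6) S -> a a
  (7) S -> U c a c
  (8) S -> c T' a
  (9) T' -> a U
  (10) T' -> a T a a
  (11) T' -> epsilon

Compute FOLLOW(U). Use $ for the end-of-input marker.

{$, a, c}

FIRST(T'): from T'->a U we get {a}; from T'->a T a a we get {a}; from T'->epsilon we get {epsilon}. So FIRST(T') = {epsilon, a}.
FIRST(T): from T->a a we get {a}; from T->S U c U we get {a, c}; from T->a a S we get {a}. So FIRST(T) = {a, c}.
FIRST(U): from U->T c we get {a, c}; from U->epsilon we get {epsilon}. So FIRST(U) = {epsilon, a, c}.
FIRST(S): from S->a a we get {a}; from S->U c a c we get {a, c}; from S->c T' a we get {c}. So FIRST(S) = {a, c}.
FOLLOW(T) includes $ since T is the start symbol.
FOLLOW(T): in U->T c, T is followed by c with FIRST {c}; in T'->a T a a, T is followed by a a with FIRST {a}. Thus FOLLOW(T) = {$, a, c}.
FOLLOW(S): in T->S U c U, S is followed by U c U with FIRST {a, c}; in T->a a S, the suffix after S is empty, so FOLLOW(S) ⊇ FOLLOW(T) = {$, a, c}. Thus FOLLOW(S) = {$, a, c}.
FOLLOW(T'): in S->c T' a, T' is followed by a with FIRST {a}. Thus FOLLOW(T') = {a}.
FOLLOW(U): in T->S U c U (occurrence 1), U is followed by c U with FIRST {c}; in T->S U c U (occurrence 2), the suffix after U is empty, so FOLLOW(U) ⊇ FOLLOW(T) = {$, a, c}; in S->U c a c, U is followed by c a c with FIRST {c}; in T'->a U, the suffix after U is empty, so FOLLOW(U) ⊇ FOLLOW(T') = {a}. Thus FOLLOW(U) = {$, a, c}.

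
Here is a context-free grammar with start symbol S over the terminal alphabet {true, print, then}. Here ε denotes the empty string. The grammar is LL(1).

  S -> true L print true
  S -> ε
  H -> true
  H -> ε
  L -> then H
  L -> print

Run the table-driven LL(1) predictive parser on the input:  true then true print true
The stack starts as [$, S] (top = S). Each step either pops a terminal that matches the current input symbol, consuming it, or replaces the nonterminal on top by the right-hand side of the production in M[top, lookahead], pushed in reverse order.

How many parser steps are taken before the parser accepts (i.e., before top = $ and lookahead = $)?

     Stack                Input                        Action
  1  $ S                  true then true print true $  expand S -> true L print true
  2  $ true print L true  true then true print true $  match true
  3  $ true print L       then true print true $       expand L -> then H
  4  $ true print H then  then true print true $       match then
  5  $ true print H       true print true $            expand H -> true
  6  $ true print true    true print true $            match true
  7  $ true print         print true $                 match print
  8  $ true               true $                       match true
Accept reached after 8 steps.

8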